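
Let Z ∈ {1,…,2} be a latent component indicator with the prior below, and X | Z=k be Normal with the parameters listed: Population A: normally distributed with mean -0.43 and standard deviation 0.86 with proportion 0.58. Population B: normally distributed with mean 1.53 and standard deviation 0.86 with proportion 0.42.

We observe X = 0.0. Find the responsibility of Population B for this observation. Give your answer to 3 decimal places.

By Bayes' theorem, P(k | x) = π_k f_k(x) / Σ_j π_j f_j(x).
Component likelihoods at x = 0.0:
  L_A = (1/(0.86·√(2π)))·exp(−(0.0−-0.43)²/(2·0.86²)) = 0.463886·exp(-0.12500) = 0.409378
  L_B = (1/(0.86·√(2π)))·exp(−(0.0−1.53)²/(2·0.86²)) = 0.463886·exp(-1.58254) = 0.0953062
Weight by the priors:
  π_A·L_A = 0.58 × 0.409378 = 0.237439
  π_B·L_B = 0.42 × 0.0953062 = 0.0400286
Sum: 0.237439 + 0.0400286 = 0.277468
P(Population B | the observation) ≈ 0.144

0.144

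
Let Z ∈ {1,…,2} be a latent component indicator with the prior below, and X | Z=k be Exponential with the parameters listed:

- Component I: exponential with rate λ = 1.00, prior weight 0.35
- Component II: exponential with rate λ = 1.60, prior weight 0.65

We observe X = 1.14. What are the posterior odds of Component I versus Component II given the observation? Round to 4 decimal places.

0.6669

Since P(k|x) ∝ P(Z=k) f_k(x), the posterior odds are P(Z=i) f_i(x) / (P(Z=j) f_j(x)).
Component likelihoods at x = 1.14:
  p_I = 0.319819
  p_II = 0.258206
0.111937 / 0.167834 ≈ 0.6669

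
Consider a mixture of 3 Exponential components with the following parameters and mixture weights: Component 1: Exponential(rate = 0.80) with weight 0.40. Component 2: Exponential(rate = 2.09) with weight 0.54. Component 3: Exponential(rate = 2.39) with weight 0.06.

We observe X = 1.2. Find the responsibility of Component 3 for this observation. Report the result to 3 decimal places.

0.037

The responsibility of component k is π_k f_k(x) divided by Σ_j π_j f_j(x).
Component likelihoods at x = 1.2:
  p_1 = 0.306314
  p_2 = 0.170191
  p_3 = 0.135782
Unnormalised posteriors:
  π_1·p_1 = 0.40 × 0.306314 = 0.122526
  π_2·p_2 = 0.54 × 0.170191 = 0.091903
  π_3·p_3 = 0.06 × 0.135782 = 0.0081469
Normaliser: 0.122526 + 0.091903 + 0.0081469 = 0.222576
Responsibility of Component 3: 0.0081469 / 0.222576 ≈ 0.037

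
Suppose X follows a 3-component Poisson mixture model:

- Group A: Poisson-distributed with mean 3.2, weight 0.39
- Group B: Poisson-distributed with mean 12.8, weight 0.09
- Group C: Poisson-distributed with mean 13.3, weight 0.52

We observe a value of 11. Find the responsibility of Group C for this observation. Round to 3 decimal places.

0.840

P(component k | x) = π_k·f_k(x) / marginal(x), where marginal(x) = Σ_j π_j·f_j(x).
Component likelihoods at x = 11:
  L_A = 0.000367919
  L_B = 0.104516
  L_C = 0.0966264
Unnormalised posteriors:
  π_A·L_A = 0.39 × 0.000367919 = 0.000143488
  π_B·L_B = 0.09 × 0.104516 = 0.00940648
  π_C·L_C = 0.52 × 0.0966264 = 0.0502457
Evidence: 0.000143488 + 0.00940648 + 0.0502457 = 0.0597957
So the posterior for Group C is 0.0502457 / 0.0597957 ≈ 0.840.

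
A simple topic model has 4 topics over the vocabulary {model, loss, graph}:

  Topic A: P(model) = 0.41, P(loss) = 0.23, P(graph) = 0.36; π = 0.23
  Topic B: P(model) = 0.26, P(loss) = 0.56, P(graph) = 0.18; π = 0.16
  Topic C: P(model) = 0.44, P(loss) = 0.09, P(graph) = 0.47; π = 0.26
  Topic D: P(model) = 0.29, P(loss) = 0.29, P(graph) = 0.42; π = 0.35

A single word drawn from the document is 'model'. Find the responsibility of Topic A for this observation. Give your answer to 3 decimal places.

0.268

P(component k | x) = π_k·f_k(x) / marginal(x), where marginal(x) = Σ_j π_j·f_j(x).
Evaluate each component's likelihood at the observed value:
  f_A = 0.41
  f_B = 0.26
  f_C = 0.44
  f_D = 0.29
Multiply by the mixture weights:
  π_A·f_A = 0.23 × 0.41 = 0.0943
  π_B·f_B = 0.16 × 0.26 = 0.0416
  π_C·f_C = 0.26 × 0.44 = 0.1144
  π_D·f_D = 0.35 × 0.29 = 0.1015
Normaliser: 0.0943 + 0.0416 + 0.1144 + 0.1015 = 0.3518
P(Topic A | x) ≈ 0.268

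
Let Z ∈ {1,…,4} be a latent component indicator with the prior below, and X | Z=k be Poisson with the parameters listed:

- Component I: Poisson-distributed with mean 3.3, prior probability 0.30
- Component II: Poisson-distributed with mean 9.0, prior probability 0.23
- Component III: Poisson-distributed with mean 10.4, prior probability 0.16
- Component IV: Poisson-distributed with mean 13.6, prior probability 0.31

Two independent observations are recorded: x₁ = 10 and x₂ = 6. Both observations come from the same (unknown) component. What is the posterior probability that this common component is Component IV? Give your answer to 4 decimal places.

0.0653

By Bayes' theorem, P(k | x) = π_k f_k(x) / Σ_j π_j f_j(x).
Since both observations come from the same component, the likelihood for component k is f_k(x₁)·f_k(x₂).
  f_I = [e^(−3.3)·3.3^10/10! = 0.0015567] × [0.0661575] = 0.000102987
  f_II = [e^(−9.0)·9.0^10/10! = 0.11858] × [0.0910903] = 0.0108015
  f_III = [e^(−10.4)·10.4^10/10! = 0.124139] × [0.0534817] = 0.00663915
  f_IV = [e^(−13.6)·13.6^10/10! = 0.0739982] × [0.0109017] = 0.000806709
Multiply by the mixture weights:
  π_I·f_I = 0.30 × 0.000102987 = 3.08962e-05
  π_II·f_II = 0.23 × 0.0108015 = 0.00248434
  π_III·f_III = 0.16 × 0.00663915 = 0.00106226
  π_IV·f_IV = 0.31 × 0.000806709 = 0.00025008
Denominator: 3.08962e-05 + 0.00248434 + 0.00106226 + 0.00025008 = 0.00382758
So the posterior for Component IV is 0.00025008 / 0.00382758 ≈ 0.0653.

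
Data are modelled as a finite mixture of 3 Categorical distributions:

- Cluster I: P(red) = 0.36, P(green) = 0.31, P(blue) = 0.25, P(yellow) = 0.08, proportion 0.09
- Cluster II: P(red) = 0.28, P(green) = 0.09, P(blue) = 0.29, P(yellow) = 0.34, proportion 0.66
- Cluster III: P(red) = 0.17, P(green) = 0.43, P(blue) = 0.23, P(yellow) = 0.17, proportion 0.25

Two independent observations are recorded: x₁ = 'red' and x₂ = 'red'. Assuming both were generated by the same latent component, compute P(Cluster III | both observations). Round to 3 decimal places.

0.102

The responsibility of component k is π_k f_k(x) divided by Σ_j π_j f_j(x).
Since both observations come from the same component, the likelihood for component k is f_k(x₁)·f_k(x₂).
  f_I = [P(red | comp) = 0.36] × [0.36] = 0.1296
  f_II = [P(red | comp) = 0.28] × [0.28] = 0.0784
  f_III = [P(red | comp) = 0.17] × [0.17] = 0.0289
Multiply by the mixture weights:
  π_I·f_I = 0.09 × 0.1296 = 0.011664
  π_II·f_II = 0.66 × 0.0784 = 0.051744
  π_III·f_III = 0.25 × 0.0289 = 0.007225
Sum: 0.011664 + 0.051744 + 0.007225 = 0.070633
Responsibility of Cluster III: 0.007225 / 0.070633 ≈ 0.102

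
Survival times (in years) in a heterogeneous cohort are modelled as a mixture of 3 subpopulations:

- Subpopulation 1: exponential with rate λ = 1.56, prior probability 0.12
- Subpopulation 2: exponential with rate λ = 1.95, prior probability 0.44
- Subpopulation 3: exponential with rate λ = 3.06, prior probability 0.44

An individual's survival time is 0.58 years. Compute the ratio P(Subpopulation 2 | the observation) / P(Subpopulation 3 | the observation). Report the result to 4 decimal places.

1.2131

The posterior odds equal the prior odds times the likelihood ratio: (w_i/w_j)·(f_i(x)/f_j(x)).
Component likelihoods at x = 0.58 years:
  L_1 = 0.631212
  L_2 = 0.629285
  L_3 = 0.518723
Odds = (0.44/0.44) × (0.629285/0.518723) = 1 × 1.21314 ≈ 1.2131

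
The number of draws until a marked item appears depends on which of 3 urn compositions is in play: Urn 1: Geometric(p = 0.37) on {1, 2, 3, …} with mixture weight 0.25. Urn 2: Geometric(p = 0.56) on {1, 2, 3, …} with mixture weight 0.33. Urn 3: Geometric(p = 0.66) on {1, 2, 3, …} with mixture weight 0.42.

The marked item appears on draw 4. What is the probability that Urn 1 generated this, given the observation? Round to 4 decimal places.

The responsibility of component k is π_k f_k(x) divided by Σ_j π_j f_j(x).
Component likelihoods at x = 4:
  L_1 = 0.0925174
  L_2 = 0.047703
  L_3 = 0.0259406
Multiply by the mixture weights:
  π_1·L_1 = 0.25 × 0.0925174 = 0.0231293
  π_2·L_2 = 0.33 × 0.047703 = 0.015742
  π_3·L_3 = 0.42 × 0.0259406 = 0.0108951
Sum: 0.0231293 + 0.015742 + 0.0108951 = 0.0497664
So the posterior for Urn 1 is 0.0231293 / 0.0497664 ≈ 0.4648.

0.4648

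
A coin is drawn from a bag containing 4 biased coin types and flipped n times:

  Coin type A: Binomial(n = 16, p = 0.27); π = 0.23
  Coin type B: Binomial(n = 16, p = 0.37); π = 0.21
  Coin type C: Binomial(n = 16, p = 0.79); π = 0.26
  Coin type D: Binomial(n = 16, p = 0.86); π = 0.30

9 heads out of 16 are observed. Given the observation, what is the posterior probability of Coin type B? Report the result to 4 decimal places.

0.5624

Apply Bayes' rule: the posterior for each component is proportional to its prior times its likelihood at x.
Binomial probabilities:
  L_A = C(16,9)·0.27^9·0.73^7 = 11440·7.6256e-06·0.110474 = 0.0096374
  L_B = C(16,9)·0.37^9·0.63^7 = 11440·0.000129962·0.0393898 = 0.0585633
  L_C = C(16,9)·0.79^9·0.21^7 = 11440·0.119852·1.80109e-05 = 0.0246948
  L_D = C(16,9)·0.86^9·0.14^7 = 11440·0.257327·1.05414e-06 = 0.00310319
Unnormalised posteriors:
  π_A·L_A = 0.23 × 0.0096374 = 0.0022166
  π_B·L_B = 0.21 × 0.0585633 = 0.0122983
  π_C·L_C = 0.26 × 0.0246948 = 0.00642064
  π_D·L_D = 0.30 × 0.00310319 = 0.000930957
Evidence: 0.0022166 + 0.0122983 + 0.00642064 + 0.000930957 = 0.0218665
P(Coin type B | the observation) ≈ 0.5624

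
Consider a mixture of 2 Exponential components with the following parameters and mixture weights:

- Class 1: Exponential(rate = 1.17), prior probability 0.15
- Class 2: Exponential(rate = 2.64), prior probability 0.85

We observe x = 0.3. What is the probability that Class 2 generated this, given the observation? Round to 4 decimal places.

The responsibility of component k is w_k f_k(x) divided by Σ_j w_j f_j(x).
Evaluate each component's likelihood at the observed value:
  L_1 = 1.17·e^(−1.17·0.3) = 1.17·e^(−0.3510) = 0.823661
  L_2 = 2.64·e^(−2.64·0.3) = 2.64·e^(−0.7920) = 1.19576
Unnormalised posteriors:
  w_1·L_1 = 0.15 × 0.823661 = 0.123549
  w_2·L_2 = 0.85 × 1.19576 = 1.01639
Marginal: 0.123549 + 1.01639 = 1.13994
Responsibility of Class 2: 1.01639 / 1.13994 ≈ 0.8916

0.8916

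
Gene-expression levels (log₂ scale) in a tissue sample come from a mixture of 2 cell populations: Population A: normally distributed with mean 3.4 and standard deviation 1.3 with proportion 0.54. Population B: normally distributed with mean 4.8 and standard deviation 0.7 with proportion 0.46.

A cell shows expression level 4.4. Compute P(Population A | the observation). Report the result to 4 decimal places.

Apply Bayes' rule: the posterior for each component is proportional to its prior times its likelihood at x.
Component likelihoods at x = 4.4:
  L_A = (1/(1.3·√(2π)))·exp(−(4.4−3.4)²/(2·1.3²)) = 0.306879·exp(-0.29586) = 0.228285
  L_B = (1/(0.7·√(2π)))·exp(−(4.4−4.8)²/(2·0.7²)) = 0.569918·exp(-0.16327) = 0.484068
Multiply by the mixture weights:
  P(Z=A)·L_A = 0.54 × 0.228285 = 0.123274
  P(Z=B)·L_B = 0.46 × 0.484068 = 0.222672
Denominator: 0.123274 + 0.222672 = 0.345945
Responsibility of Population A: 0.123274 / 0.345945 ≈ 0.3563

0.3563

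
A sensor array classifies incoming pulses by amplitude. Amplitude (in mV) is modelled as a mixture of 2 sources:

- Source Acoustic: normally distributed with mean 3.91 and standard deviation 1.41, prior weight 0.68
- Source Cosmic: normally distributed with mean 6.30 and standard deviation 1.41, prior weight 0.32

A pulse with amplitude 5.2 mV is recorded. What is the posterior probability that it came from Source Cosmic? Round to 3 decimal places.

Apply Bayes' rule: the posterior for each component is proportional to its prior times its likelihood at x.
Component likelihoods at x = 5.2 mV:
  L_Acoustic = (1/(1.41·√(2π)))·exp(−(5.2−3.91)²/(2·1.41²)) = 0.282938·exp(-0.41852) = 0.18618
  L_Cosmic = (1/(1.41·√(2π)))·exp(−(5.2−6.30)²/(2·1.41²)) = 0.282938·exp(-0.30431) = 0.208704
Prior × likelihood for each component:
  π_Acoustic·L_Acoustic = 0.68 × 0.18618 = 0.126602
  π_Cosmic·L_Cosmic = 0.32 × 0.208704 = 0.0667852
Evidence: 0.126602 + 0.0667852 = 0.193387
Responsibility of Source Cosmic: 0.0667852 / 0.193387 ≈ 0.345

0.345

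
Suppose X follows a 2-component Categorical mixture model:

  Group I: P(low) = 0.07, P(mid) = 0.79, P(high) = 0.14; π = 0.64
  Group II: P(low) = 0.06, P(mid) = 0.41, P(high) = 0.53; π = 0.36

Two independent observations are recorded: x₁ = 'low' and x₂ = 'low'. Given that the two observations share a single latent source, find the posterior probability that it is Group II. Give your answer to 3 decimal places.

P(component k | x) = π_k·f_k(x) / marginal(x), where marginal(x) = Σ_j π_j·f_j(x).
Since both observations come from the same component, the likelihood for component k is f_k(x₁)·f_k(x₂).
  L_I = [P(low | comp) = 0.07] × [0.07] = 0.0049
  L_II = [P(low | comp) = 0.06] × [0.06] = 0.0036
Weight by the priors:
  π_I·L_I = 0.64 × 0.0049 = 0.003136
  π_II·L_II = 0.36 × 0.0036 = 0.001296
Marginal: 0.003136 + 0.001296 = 0.004432
Responsibility of Group II: 0.001296 / 0.004432 ≈ 0.292

0.292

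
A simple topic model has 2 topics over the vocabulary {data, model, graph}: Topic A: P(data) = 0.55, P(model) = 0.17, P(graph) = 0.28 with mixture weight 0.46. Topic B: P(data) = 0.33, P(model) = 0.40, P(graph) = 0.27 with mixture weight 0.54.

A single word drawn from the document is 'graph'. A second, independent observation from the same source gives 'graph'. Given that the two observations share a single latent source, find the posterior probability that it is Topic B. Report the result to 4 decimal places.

The responsibility of component k is π_k f_k(x) divided by Σ_j π_j f_j(x).
Since both observations come from the same component, the likelihood for component k is f_k(x₁)·f_k(x₂).
  p_A = [P(graph | comp) = 0.28] × [0.28] = 0.0784
  p_B = [P(graph | comp) = 0.27] × [0.27] = 0.0729
Prior × likelihood for each component:
  π_A·p_A = 0.46 × 0.0784 = 0.036064
  π_B·p_B = 0.54 × 0.0729 = 0.039366
Denominator: 0.036064 + 0.039366 = 0.07543
P(Topic B | x₁, x₂) ≈ 0.5219

0.5219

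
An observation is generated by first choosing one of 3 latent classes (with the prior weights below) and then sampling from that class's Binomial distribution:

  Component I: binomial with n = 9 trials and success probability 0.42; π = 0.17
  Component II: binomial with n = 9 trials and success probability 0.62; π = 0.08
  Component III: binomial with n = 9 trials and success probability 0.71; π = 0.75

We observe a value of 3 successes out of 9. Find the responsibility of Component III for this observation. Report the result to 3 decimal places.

0.229

Posterior ∝ prior × likelihood, so P(k | x) ∝ w_k f_k(x); normalise over all components.
Binomial probabilities:
  L_I = 0.236916
  L_II = 0.0602776
  L_III = 0.0178831
Unnormalised posteriors:
  w_I·L_I = 0.17 × 0.236916 = 0.0402758
  w_II·L_II = 0.08 × 0.0602776 = 0.00482221
  w_III·L_III = 0.75 × 0.0178831 = 0.0134123
Normaliser: 0.0402758 + 0.00482221 + 0.0134123 = 0.0585103
P(Component III | data) ≈ 0.229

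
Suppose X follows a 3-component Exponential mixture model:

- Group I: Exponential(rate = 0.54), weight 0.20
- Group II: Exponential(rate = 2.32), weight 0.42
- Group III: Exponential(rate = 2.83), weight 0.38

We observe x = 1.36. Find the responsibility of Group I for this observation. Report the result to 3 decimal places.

0.446

The responsibility of component k is P(Z=k) f_k(x) divided by Σ_j P(Z=j) f_j(x).
Evaluate each component's likelihood at the observed value:
  f_I = 0.54·e^(−0.54·1.36) = 0.54·e^(−0.7344) = 0.259088
  f_II = 2.32·e^(−2.32·1.36) = 2.32·e^(−3.1552) = 0.0989013
  f_III = 2.83·e^(−2.83·1.36) = 2.83·e^(−3.8488) = 0.060294
Weight by the priors:
  P(Z=I)·f_I = 0.20 × 0.259088 = 0.0518177
  P(Z=II)·f_II = 0.42 × 0.0989013 = 0.0415385
  P(Z=III)·f_III = 0.38 × 0.060294 = 0.0229117
Normaliser: 0.0518177 + 0.0415385 + 0.0229117 = 0.116268
P(Group I | 1.36) ≈ 0.446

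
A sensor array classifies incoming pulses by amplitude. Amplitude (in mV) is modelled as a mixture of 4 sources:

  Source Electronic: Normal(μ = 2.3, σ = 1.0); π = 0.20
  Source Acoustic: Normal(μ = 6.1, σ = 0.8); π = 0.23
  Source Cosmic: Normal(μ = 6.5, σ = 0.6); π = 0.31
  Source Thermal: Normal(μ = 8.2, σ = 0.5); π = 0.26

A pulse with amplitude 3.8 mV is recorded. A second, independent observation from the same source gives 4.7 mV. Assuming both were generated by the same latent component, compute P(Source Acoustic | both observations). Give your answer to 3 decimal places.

0.255

Apply Bayes' rule: the posterior for each component is proportional to its prior times its likelihood at x.
Since both observations come from the same component, the likelihood for component k is f_k(x₁)·f_k(x₂).
  f_Electronic = [(1/(1.0·√(2π)))·exp(−(3.8−2.3)²/(2·1.0²)) = 0.398942·exp(-1.12500) = 0.129518] × [0.0223945] = 0.00290049
  f_Acoustic = [(1/(0.8·√(2π)))·exp(−(3.8−6.1)²/(2·0.8²)) = 0.498678·exp(-4.13281) = 0.00799765] × [0.107847] = 0.00086252
  f_Cosmic = [(1/(0.6·√(2π)))·exp(−(3.8−6.5)²/(2·0.6²)) = 0.664904·exp(-10.12500) = 2.66396e-05] × [0.00738641] = 1.96771e-07
  f_Thermal = [(1/(0.5·√(2π)))·exp(−(3.8−8.2)²/(2·0.5²)) = 0.797885·exp(-38.72000) = 1.21915e-17] × [1.82694e-11] = 2.22732e-28
Prior × likelihood for each component:
  π_Electronic·f_Electronic = 0.20 × 0.00290049 = 0.000580097
  π_Acoustic·f_Acoustic = 0.23 × 0.00086252 = 0.00019838
  π_Cosmic·f_Cosmic = 0.31 × 1.96771e-07 = 6.0999e-08
  π_Thermal·f_Thermal = 0.26 × 2.22732e-28 = 5.79104e-29
Normaliser: 0.000580097 + 0.00019838 + 6.0999e-08 + 5.79104e-29 = 0.000778538
Responsibility of Source Acoustic: 0.00019838 / 0.000778538 ≈ 0.255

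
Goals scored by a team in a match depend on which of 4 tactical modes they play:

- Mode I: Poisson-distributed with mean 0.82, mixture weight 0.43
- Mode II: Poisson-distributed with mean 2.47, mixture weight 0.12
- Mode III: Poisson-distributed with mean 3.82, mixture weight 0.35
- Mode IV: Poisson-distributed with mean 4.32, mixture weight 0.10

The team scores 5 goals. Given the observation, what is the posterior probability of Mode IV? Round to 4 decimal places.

Apply Bayes' rule: the posterior for each component is proportional to its prior times its likelihood at x.
Poisson probabilities:
  f_I = e^(−0.82)·0.82^5/5! = 0.00136071
  f_II = e^(−2.47)·2.47^5/5! = 0.0648032
  f_III = e^(−3.82)·3.82^5/5! = 0.148638
  f_IV = e^(−4.32)·4.32^5/5! = 0.166757
Weight by the priors:
  π_I·f_I = 0.43 × 0.00136071 = 0.000585107
  π_II·f_II = 0.12 × 0.0648032 = 0.00777638
  π_III·f_III = 0.35 × 0.148638 = 0.0520234
  π_IV·f_IV = 0.10 × 0.166757 = 0.0166757
Marginal: 0.000585107 + 0.00777638 + 0.0520234 + 0.0166757 = 0.0770606
Responsibility of Mode IV: 0.0166757 / 0.0770606 ≈ 0.2164

0.2164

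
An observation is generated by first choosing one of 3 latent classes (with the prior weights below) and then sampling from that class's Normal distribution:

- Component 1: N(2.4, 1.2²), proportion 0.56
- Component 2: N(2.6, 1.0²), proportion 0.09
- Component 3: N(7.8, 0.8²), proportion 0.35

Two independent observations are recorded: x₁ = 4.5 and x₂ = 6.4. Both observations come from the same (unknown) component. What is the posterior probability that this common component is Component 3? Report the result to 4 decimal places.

By Bayes' theorem, P(k | x) = w_k f_k(x) / Σ_j w_j f_j(x).
Since both observations come from the same component, the likelihood for component k is f_k(x₁)·f_k(x₂).
  f_1 = [(1/(1.2·√(2π)))·exp(−(4.5−2.4)²/(2·1.2²)) = 0.332452·exp(-1.53125) = 0.0718978] × [0.00128523] = 9.24053e-05
  f_2 = [(1/(1.0·√(2π)))·exp(−(4.5−2.6)²/(2·1.0²)) = 0.398942·exp(-1.80500) = 0.0656158] × [0.000291947] = 1.91563e-05
  f_3 = [(1/(0.8·√(2π)))·exp(−(4.5−7.8)²/(2·0.8²)) = 0.498678·exp(-8.50781) = 0.000100676] × [0.107847] = 1.08575e-05
Prior × likelihood for each component:
  w_1·f_1 = 0.56 × 9.24053e-05 = 5.1747e-05
  w_2·f_2 = 0.09 × 1.91563e-05 = 1.72407e-06
  w_3·f_3 = 0.35 × 1.08575e-05 = 3.80013e-06
Normaliser: 5.1747e-05 + 1.72407e-06 + 3.80013e-06 = 5.72712e-05
Responsibility of Component 3: 3.80013e-06 / 5.72712e-05 ≈ 0.0664

0.0664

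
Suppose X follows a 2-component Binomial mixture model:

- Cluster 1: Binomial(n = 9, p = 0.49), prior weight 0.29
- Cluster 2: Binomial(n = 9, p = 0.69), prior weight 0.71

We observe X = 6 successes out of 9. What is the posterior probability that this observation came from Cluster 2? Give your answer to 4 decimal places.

P(component k | x) = w_k·f_k(x) / marginal(x), where marginal(x) = Σ_j w_j·f_j(x).
Evaluate each component's likelihood at the observed value:
  L_1 = 0.154229
  L_2 = 0.270059
Weight by the priors:
  w_1·L_1 = 0.29 × 0.154229 = 0.0447264
  w_2·L_2 = 0.71 × 0.270059 = 0.191742
Normaliser: 0.0447264 + 0.191742 = 0.236468
P(Cluster 2 | the observation) = 0.191742 / 0.236468 ≈ 0.8109

0.8109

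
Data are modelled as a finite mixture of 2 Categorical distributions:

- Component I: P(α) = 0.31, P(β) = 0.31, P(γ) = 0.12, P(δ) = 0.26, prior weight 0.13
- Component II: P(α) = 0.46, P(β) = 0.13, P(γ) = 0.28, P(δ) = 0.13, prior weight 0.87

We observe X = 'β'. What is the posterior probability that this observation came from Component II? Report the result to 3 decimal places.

0.737

P(component k | x) = P(Z=k)·f_k(x) / marginal(x), where marginal(x) = Σ_j P(Z=j)·f_j(x).
Evaluate each component's likelihood at the observed value:
  p_I = 0.31
  p_II = 0.13
Prior × likelihood for each component:
  P(Z=I)·p_I = 0.13 × 0.31 = 0.0403
  P(Z=II)·p_II = 0.87 × 0.13 = 0.1131
Marginal: 0.0403 + 0.1131 = 0.1534
P(Component II | 'β') ≈ 0.737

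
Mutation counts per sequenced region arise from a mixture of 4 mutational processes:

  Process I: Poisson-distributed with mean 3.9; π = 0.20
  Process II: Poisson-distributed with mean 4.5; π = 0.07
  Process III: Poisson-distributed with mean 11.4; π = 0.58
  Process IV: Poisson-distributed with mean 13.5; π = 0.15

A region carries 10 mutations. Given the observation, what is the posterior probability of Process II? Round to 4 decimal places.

Apply Bayes' rule: the posterior for each component is proportional to its prior times its likelihood at x.
Poisson probabilities:
  L_I = 0.00454082
  L_II = 0.0104241
  L_III = 0.114374
  L_IV = 0.0759625
Unnormalised posteriors:
  π_I·L_I = 0.20 × 0.00454082 = 0.000908165
  π_II·L_II = 0.07 × 0.0104241 = 0.000729684
  π_III·L_III = 0.58 × 0.114374 = 0.0663371
  π_IV·L_IV = 0.15 × 0.0759625 = 0.0113944
Denominator: 0.000908165 + 0.000729684 + 0.0663371 + 0.0113944 = 0.0793693
P(Process II | the observation) ≈ 0.0092

0.0092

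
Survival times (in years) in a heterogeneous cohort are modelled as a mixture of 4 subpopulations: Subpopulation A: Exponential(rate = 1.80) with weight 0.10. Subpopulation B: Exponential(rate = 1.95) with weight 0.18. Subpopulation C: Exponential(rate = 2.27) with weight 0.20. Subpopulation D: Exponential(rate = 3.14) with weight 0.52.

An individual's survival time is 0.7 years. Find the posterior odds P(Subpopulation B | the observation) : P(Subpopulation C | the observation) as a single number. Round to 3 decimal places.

The posterior odds equal the prior odds times the likelihood ratio: (w_i/w_j)·(f_i(x)/f_j(x)).
Component likelihoods at x = 0.7 years:
  f_A = 0.510577
  f_B = 0.497992
  f_C = 0.463374
  f_D = 0.348618
Posterior odds = (w_B·f_B) / (w_C·f_C) = (0.18·0.497992) / (0.20·0.463374) = 0.0896386 / 0.0926749 ≈ 0.967

0.967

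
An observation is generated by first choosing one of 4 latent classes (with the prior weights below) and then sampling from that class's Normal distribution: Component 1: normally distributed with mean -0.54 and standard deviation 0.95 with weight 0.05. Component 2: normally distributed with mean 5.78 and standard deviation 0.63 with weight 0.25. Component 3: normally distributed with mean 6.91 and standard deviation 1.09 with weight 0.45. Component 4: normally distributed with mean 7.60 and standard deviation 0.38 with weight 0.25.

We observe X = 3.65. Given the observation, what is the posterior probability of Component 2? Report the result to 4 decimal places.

P(component k | x) = π_k·f_k(x) / marginal(x), where marginal(x) = Σ_j π_j·f_j(x).
Component likelihoods at x = 3.65:
  L_1 = 2.50655e-05
  L_2 = 0.00208638
  L_3 = 0.0041792
  L_4 = 3.61615e-24
Weight by the priors:
  π_1·L_1 = 0.05 × 2.50655e-05 = 1.25328e-06
  π_2·L_2 = 0.25 × 0.00208638 = 0.000521596
  π_3·L_3 = 0.45 × 0.0041792 = 0.00188064
  π_4·L_4 = 0.25 × 3.61615e-24 = 9.04038e-25
Denominator: 1.25328e-06 + 0.000521596 + 0.00188064 + 9.04038e-25 = 0.00240349
P(Component 2 | 3.65) = 0.000521596 / 0.00240349 ≈ 0.2170

0.2170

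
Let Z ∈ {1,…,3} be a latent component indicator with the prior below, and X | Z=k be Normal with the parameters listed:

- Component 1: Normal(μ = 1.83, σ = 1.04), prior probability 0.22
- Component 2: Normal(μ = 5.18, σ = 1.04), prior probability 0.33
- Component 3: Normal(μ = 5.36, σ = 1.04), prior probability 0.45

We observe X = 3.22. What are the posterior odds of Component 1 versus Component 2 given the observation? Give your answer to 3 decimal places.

Since P(k|x) ∝ w_k f_k(x), the posterior odds are w_i f_i(x) / (w_j f_j(x)).
Normal densities:
  p_1 = (1/(1.04·√(2π)))·exp(−(3.22−1.83)²/(2·1.04²)) = 0.383598·exp(-0.89317) = 0.157029
  p_2 = (1/(1.04·√(2π)))·exp(−(3.22−5.18)²/(2·1.04²)) = 0.383598·exp(-1.77589) = 0.0649559
  p_3 = (1/(1.04·√(2π)))·exp(−(3.22−5.36)²/(2·1.04²)) = 0.383598·exp(-2.11705) = 0.04618
0.0345463 / 0.0214354 ≈ 1.612

1.612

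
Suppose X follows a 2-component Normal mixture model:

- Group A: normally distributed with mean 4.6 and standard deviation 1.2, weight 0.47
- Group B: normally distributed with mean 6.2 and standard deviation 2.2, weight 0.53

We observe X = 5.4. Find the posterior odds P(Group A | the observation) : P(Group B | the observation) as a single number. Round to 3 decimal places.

1.391

Only the two components matter; the odds are (π_i f_i(x)) / (π_j f_j(x)).
Normal densities:
  f_A = 0.266207
  f_B = 0.169736
Posterior odds = (π_A·f_A) / (π_B·f_B) = (0.47·0.266207) / (0.53·0.169736) = 0.125117 / 0.08996 ≈ 1.391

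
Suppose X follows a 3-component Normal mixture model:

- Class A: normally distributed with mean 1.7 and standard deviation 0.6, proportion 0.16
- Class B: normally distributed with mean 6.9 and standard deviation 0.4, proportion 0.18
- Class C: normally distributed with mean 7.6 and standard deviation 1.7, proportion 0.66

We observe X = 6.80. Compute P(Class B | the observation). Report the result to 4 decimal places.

P(component k | x) = w_k·f_k(x) / marginal(x), where marginal(x) = Σ_j w_j·f_j(x).
Normal densities:
  p_A = (1/(0.6·√(2π)))·exp(−(6.80−1.7)²/(2·0.6²)) = 0.664904·exp(-36.12500) = 1.36104e-16
  p_B = (1/(0.4·√(2π)))·exp(−(6.80−6.9)²/(2·0.4²)) = 0.997356·exp(-0.03125) = 0.96667
  p_C = (1/(1.7·√(2π)))·exp(−(6.80−7.6)²/(2·1.7²)) = 0.234672·exp(-0.11073) = 0.210074
Prior × likelihood for each component:
  w_A·p_A = 0.16 × 1.36104e-16 = 2.17766e-17
  w_B·p_B = 0.18 × 0.96667 = 0.174001
  w_C·p_C = 0.66 × 0.210074 = 0.138649
Marginal: 2.17766e-17 + 0.174001 + 0.138649 = 0.31265
So the posterior for Class B is 0.174001 / 0.31265 ≈ 0.5565.

0.5565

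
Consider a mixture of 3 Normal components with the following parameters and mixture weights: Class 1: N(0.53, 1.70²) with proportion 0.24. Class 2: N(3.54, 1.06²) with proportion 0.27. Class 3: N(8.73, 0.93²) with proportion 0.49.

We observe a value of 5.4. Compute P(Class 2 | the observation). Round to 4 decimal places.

Apply Bayes' rule: the posterior for each component is proportional to its prior times its likelihood at x.
Normal densities:
  p_1 = 0.00387645
  p_2 = 0.0807237
  p_3 = 0.000705307
Multiply by the mixture weights:
  P(Z=1)·p_1 = 0.24 × 0.00387645 = 0.000930347
  P(Z=2)·p_2 = 0.27 × 0.0807237 = 0.0217954
  P(Z=3)·p_3 = 0.49 × 0.000705307 = 0.0003456
Evidence: 0.000930347 + 0.0217954 + 0.0003456 = 0.0230713
Responsibility of Class 2: 0.0217954 / 0.0230713 ≈ 0.9447

0.9447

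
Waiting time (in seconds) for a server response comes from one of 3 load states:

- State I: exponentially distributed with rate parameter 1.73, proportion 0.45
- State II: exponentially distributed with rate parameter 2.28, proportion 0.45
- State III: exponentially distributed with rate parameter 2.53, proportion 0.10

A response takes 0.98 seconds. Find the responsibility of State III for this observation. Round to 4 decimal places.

P(component k | x) = w_k·f_k(x) / marginal(x), where marginal(x) = Σ_j w_j·f_j(x).
Exponential densities:
  p_I = 0.3175
  p_II = 0.244088
  p_III = 0.211998
Weight by the priors:
  w_I·p_I = 0.45 × 0.3175 = 0.142875
  w_II·p_II = 0.45 × 0.244088 = 0.10984
  w_III·p_III = 0.10 × 0.211998 = 0.0211998
Sum: 0.142875 + 0.10984 + 0.0211998 = 0.273914
So the posterior for State III is 0.0211998 / 0.273914 ≈ 0.0774.

0.0774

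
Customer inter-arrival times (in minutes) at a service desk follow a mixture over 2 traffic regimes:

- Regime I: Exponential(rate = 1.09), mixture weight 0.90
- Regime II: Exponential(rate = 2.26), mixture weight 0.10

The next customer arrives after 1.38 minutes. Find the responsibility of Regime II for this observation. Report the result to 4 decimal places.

0.0438

Posterior ∝ prior × likelihood, so P(k | x) ∝ P(Z=k) f_k(x); normalise over all components.
Component likelihoods at x = 1.38 minutes:
  p_I = 1.09·e^(−1.09·1.38) = 1.09·e^(−1.5042) = 0.242193
  p_II = 2.26·e^(−2.26·1.38) = 2.26·e^(−3.1188) = 0.099915
Unnormalised posteriors:
  P(Z=I)·p_I = 0.90 × 0.242193 = 0.217973
  P(Z=II)·p_II = 0.10 × 0.099915 = 0.0099915
Normaliser: 0.217973 + 0.0099915 = 0.227965
Responsibility of Regime II: 0.0099915 / 0.227965 ≈ 0.0438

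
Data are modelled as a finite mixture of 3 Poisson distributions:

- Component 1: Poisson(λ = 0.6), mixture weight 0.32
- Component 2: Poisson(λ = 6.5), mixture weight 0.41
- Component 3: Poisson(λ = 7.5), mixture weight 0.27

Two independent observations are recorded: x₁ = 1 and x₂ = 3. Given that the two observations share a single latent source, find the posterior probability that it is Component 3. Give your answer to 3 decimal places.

Posterior ∝ prior × likelihood, so P(k | x) ∝ π_k f_k(x); normalise over all components.
Since both observations come from the same component, the likelihood for component k is f_k(x₁)·f_k(x₂).
  f_1 = [e^(−0.6)·0.6^1/1! = 0.329287] × [0.0197572] = 0.00650579
  f_2 = [e^(−6.5)·6.5^1/1! = 0.00977235] × [0.0688137] = 0.000672472
  f_3 = [e^(−7.5)·7.5^1/1! = 0.00414813] × [0.0388887] = 0.000161316
Multiply by the mixture weights:
  π_1·f_1 = 0.32 × 0.00650579 = 0.00208185
  π_2·f_2 = 0.41 × 0.000672472 = 0.000275713
  π_3·f_3 = 0.27 × 0.000161316 = 4.35552e-05
Evidence: 0.00208185 + 0.000275713 + 4.35552e-05 = 0.00240112
P(Component 3 | data) ≈ 0.018

0.018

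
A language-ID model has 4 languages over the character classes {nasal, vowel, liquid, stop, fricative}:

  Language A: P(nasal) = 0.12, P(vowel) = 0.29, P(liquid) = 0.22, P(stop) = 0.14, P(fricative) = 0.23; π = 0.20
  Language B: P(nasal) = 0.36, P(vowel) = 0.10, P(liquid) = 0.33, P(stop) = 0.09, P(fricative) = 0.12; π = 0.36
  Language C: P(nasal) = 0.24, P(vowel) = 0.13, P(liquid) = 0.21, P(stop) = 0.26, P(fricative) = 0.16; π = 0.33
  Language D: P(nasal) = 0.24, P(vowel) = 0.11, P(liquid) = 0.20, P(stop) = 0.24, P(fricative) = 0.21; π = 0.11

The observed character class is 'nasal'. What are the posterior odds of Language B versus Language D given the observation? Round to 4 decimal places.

Only the two components matter; the odds are (w_i f_i(x)) / (w_j f_j(x)).
Evaluate each component's likelihood at the observed value:
  p_A = P(nasal | comp) = 0.12
  p_B = P(nasal | comp) = 0.36
  p_C = P(nasal | comp) = 0.24
  p_D = P(nasal | comp) = 0.24
0.1296 / 0.0264 ≈ 4.9091

4.9091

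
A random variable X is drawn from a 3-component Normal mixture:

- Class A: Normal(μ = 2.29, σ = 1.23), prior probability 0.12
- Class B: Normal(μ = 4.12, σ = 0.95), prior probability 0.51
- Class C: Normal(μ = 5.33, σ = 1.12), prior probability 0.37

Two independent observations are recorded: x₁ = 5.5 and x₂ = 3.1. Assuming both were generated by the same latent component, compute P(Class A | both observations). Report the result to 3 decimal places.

By Bayes' theorem, P(k | x) = π_k f_k(x) / Σ_j π_j f_j(x).
Since both observations come from the same component, the likelihood for component k is f_k(x₁)·f_k(x₂).
  f_A = [(1/(1.23·√(2π)))·exp(−(5.5−2.29)²/(2·1.23²)) = 0.324343·exp(-3.40541) = 0.010766] × [0.261117] = 0.00281117
  f_B = [(1/(0.95·√(2π)))·exp(−(5.5−4.12)²/(2·0.95²)) = 0.419939·exp(-1.05507) = 0.14621] × [0.235972] = 0.0345013
  f_C = [(1/(1.12·√(2π)))·exp(−(5.5−5.33)²/(2·1.12²)) = 0.356198·exp(-0.01152) = 0.352119] × [0.0490728] = 0.0172795
Prior × likelihood for each component:
  π_A·f_A = 0.12 × 0.00281117 = 0.000337341
  π_B·f_B = 0.51 × 0.0345013 = 0.0175957
  π_C·f_C = 0.37 × 0.0172795 = 0.0063934
Evidence: 0.000337341 + 0.0175957 + 0.0063934 = 0.0243264
P(Class A | x) = 0.000337341 / 0.0243264 ≈ 0.014

0.014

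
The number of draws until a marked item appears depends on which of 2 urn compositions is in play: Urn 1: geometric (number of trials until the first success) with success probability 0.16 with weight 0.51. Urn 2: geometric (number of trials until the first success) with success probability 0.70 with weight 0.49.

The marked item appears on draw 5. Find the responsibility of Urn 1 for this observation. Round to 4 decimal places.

P(component k | x) = π_k·f_k(x) / marginal(x), where marginal(x) = Σ_j π_j·f_j(x).
Geometric probabilities:
  f_1 = 0.16·(1−0.16)^4 = 0.16·0.497871 = 0.0796594
  f_2 = 0.70·(1−0.70)^4 = 0.70·0.0081 = 0.00567
Weight by the priors:
  π_1·f_1 = 0.51 × 0.0796594 = 0.0406263
  π_2·f_2 = 0.49 × 0.00567 = 0.0027783
Sum: 0.0406263 + 0.0027783 = 0.0434046
P(Urn 1 | x) = 0.0406263 / 0.0434046 ≈ 0.9360

0.9360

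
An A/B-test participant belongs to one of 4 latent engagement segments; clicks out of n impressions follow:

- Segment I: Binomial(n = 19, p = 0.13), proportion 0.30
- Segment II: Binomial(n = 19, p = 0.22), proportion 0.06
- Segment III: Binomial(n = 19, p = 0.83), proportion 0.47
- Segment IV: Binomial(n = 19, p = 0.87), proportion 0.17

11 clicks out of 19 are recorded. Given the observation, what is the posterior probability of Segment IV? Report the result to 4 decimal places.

0.0656

Posterior ∝ prior × likelihood, so P(k | x) ∝ π_k f_k(x); normalise over all components.
Component likelihoods at x = 11 clicks out of 19:
  f_I = 4.44579e-06
  f_II = 0.000605097
  f_III = 0.00678998
  f_IV = 0.00133253
Weight by the priors:
  π_I·f_I = 0.30 × 4.44579e-06 = 1.33374e-06
  π_II·f_II = 0.06 × 0.000605097 = 3.63058e-05
  π_III·f_III = 0.47 × 0.00678998 = 0.00319129
  π_IV·f_IV = 0.17 × 0.00133253 = 0.00022653
Sum: 1.33374e-06 + 3.63058e-05 + 0.00319129 + 0.00022653 = 0.00345546
So the posterior for Segment IV is 0.00022653 / 0.00345546 ≈ 0.0656.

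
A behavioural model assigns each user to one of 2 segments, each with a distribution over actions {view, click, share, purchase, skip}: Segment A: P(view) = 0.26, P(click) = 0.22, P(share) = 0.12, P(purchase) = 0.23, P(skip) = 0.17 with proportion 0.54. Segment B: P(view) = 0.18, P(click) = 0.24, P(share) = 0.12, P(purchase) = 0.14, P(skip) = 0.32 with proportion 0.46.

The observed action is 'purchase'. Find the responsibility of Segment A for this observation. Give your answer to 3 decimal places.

The responsibility of component k is P(Z=k) f_k(x) divided by Σ_j P(Z=j) f_j(x).
Component likelihoods at x = 'purchase':
  p_A = 0.23
  p_B = 0.14
Prior × likelihood for each component:
  P(Z=A)·p_A = 0.54 × 0.23 = 0.1242
  P(Z=B)·p_B = 0.46 × 0.14 = 0.0644
Normaliser: 0.1242 + 0.0644 = 0.1886
P(Segment A | 'purchase') = 0.1242 / 0.1886 ≈ 0.659

0.659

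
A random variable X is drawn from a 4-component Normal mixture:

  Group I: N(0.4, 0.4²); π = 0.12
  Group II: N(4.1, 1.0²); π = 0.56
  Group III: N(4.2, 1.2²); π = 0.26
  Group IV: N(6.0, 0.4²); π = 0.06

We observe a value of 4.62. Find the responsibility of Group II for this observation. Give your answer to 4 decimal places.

By Bayes' theorem, P(k | x) = P(Z=k) f_k(x) / Σ_j P(Z=j) f_j(x).
Component likelihoods at x = 4.62:
  p_I = (1/(0.4·√(2π)))·exp(−(4.62−0.4)²/(2·0.4²)) = 0.997356·exp(-55.65125) = 6.75802e-25
  p_II = (1/(1.0·√(2π)))·exp(−(4.62−4.1)²/(2·1.0²)) = 0.398942·exp(-0.13520) = 0.348493
  p_III = (1/(1.2·√(2π)))·exp(−(4.62−4.2)²/(2·1.2²)) = 0.332452·exp(-0.06125) = 0.3127
  p_IV = (1/(0.4·√(2π)))·exp(−(4.62−6.0)²/(2·0.4²)) = 0.997356·exp(-5.95125) = 0.0025957
Unnormalised posteriors:
  P(Z=I)·p_I = 0.12 × 6.75802e-25 = 8.10962e-26
  P(Z=II)·p_II = 0.56 × 0.348493 = 0.195156
  P(Z=III)·p_III = 0.26 × 0.3127 = 0.0813021
  P(Z=IV)·p_IV = 0.06 × 0.0025957 = 0.000155742
Denominator: 8.10962e-26 + 0.195156 + 0.0813021 + 0.000155742 = 0.276614
P(Group II | data) ≈ 0.7055

0.7055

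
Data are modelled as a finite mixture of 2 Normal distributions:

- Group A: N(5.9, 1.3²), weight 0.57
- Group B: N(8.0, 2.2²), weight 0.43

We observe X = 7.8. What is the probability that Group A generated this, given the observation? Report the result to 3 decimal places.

P(component k | x) = π_k·f_k(x) / marginal(x), where marginal(x) = Σ_j π_j·f_j(x).
Normal densities:
  p_A = 0.105468
  p_B = 0.18059
Weight by the priors:
  π_A·p_A = 0.57 × 0.105468 = 0.0601166
  π_B·p_B = 0.43 × 0.18059 = 0.0776535
Denominator: 0.0601166 + 0.0776535 = 0.13777
So the posterior for Group A is 0.0601166 / 0.13777 ≈ 0.436.

0.436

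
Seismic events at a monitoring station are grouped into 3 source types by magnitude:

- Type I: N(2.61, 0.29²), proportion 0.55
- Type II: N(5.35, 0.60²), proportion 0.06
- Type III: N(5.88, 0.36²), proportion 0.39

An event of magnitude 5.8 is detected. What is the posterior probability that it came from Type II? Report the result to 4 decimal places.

0.0667

The responsibility of component k is P(Z=k) f_k(x) divided by Σ_j P(Z=j) f_j(x).
Normal densities:
  L_I = 7.30627e-27
  L_II = 0.501896
  L_III = 1.08115
Unnormalised posteriors:
  P(Z=I)·L_I = 0.55 × 7.30627e-27 = 4.01845e-27
  P(Z=II)·L_II = 0.06 × 0.501896 = 0.0301137
  P(Z=III)·L_III = 0.39 × 1.08115 = 0.421647
Normaliser: 4.01845e-27 + 0.0301137 + 0.421647 = 0.451761
Responsibility of Type II: 0.0301137 / 0.451761 ≈ 0.0667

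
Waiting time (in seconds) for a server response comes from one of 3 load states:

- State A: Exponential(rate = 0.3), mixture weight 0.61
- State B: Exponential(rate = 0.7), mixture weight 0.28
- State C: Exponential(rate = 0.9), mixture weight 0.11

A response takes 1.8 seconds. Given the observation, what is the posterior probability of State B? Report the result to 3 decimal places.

P(component k | x) = π_k·f_k(x) / marginal(x), where marginal(x) = Σ_j π_j·f_j(x).
Exponential densities:
  f_A = 0.3·e^(−0.3·1.8) = 0.3·e^(−0.5400) = 0.174824
  f_B = 0.7·e^(−0.7·1.8) = 0.7·e^(−1.2600) = 0.198558
  f_C = 0.9·e^(−0.9·1.8) = 0.9·e^(−1.6200) = 0.178109
Multiply by the mixture weights:
  π_A·f_A = 0.61 × 0.174824 = 0.106643
  π_B·f_B = 0.28 × 0.198558 = 0.0555962
  π_C·f_C = 0.11 × 0.178109 = 0.019592
Denominator: 0.106643 + 0.0555962 + 0.019592 = 0.181831
P(State B | data) ≈ 0.306

0.306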